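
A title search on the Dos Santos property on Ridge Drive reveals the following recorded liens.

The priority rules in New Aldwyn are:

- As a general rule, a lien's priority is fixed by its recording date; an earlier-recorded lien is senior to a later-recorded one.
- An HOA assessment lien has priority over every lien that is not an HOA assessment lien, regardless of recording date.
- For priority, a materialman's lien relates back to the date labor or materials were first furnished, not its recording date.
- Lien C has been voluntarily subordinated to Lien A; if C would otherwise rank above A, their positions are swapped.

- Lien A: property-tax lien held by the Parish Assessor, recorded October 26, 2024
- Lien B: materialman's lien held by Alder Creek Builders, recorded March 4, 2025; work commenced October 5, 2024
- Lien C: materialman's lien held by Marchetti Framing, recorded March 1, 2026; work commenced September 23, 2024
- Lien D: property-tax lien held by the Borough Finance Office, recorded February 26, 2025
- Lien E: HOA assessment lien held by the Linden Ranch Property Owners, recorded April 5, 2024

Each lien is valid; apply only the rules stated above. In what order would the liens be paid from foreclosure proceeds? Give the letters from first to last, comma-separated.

Effective dates after the stated exceptions: B is treated as recorded October 5, 2024, the work-commencement date; C is treated as recorded September 23, 2024, the work-commencement date.
E, as an HOA assessment lien, has superpriority and ranks first.
Among the remaining liens, by effective date: C (September 23, 2024), B (October 5, 2024), A (October 26, 2024), D (February 26, 2025).
C is senior to A before the subordination, so the two trade places.

E, A, B, C, D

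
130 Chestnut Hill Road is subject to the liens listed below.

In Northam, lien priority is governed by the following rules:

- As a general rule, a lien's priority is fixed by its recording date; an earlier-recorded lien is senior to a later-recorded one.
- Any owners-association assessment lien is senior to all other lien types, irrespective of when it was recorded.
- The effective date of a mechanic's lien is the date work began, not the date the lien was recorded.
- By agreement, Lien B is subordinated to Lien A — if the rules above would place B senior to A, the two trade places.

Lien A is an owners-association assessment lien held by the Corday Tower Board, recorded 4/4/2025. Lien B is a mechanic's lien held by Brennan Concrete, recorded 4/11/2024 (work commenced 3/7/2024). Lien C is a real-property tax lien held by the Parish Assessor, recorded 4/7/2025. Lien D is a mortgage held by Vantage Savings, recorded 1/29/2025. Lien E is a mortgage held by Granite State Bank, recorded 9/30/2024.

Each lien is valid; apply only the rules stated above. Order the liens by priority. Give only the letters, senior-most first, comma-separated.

First, effective dates: B is treated as recorded 3/7/2024, the work-commencement date.
A, as an owners-association assessment lien, has superpriority and ranks first.
Remaining liens by effective date: B (3/7/2024), E (9/30/2024), D (1/29/2025), C (4/7/2025).
Since B is not senior to A, the subordination leaves the order unchanged.

A, B, E, D, C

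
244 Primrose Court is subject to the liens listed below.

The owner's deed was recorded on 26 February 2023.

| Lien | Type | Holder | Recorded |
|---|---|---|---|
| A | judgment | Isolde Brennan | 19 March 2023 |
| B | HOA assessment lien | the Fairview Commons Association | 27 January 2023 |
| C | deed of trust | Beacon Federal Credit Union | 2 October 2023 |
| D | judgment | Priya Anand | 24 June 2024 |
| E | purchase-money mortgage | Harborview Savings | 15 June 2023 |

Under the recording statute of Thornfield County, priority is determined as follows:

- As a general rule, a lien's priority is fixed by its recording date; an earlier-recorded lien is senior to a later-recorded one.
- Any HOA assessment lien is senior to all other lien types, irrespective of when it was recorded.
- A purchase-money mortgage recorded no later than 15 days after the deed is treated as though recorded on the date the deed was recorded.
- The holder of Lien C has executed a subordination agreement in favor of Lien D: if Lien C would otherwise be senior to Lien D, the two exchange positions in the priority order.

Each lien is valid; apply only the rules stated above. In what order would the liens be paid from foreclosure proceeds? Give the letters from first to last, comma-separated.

B, A, E, D, C

Effective dates after the stated exceptions: E was recorded 109 days after the deed — beyond 15 days — so no relation-back applies.
B is an HOA assessment lien, so it outranks all other liens regardless of date.
The other liens, earliest effective date first: A (19 March 2023), E (15 June 2023), C (2 October 2023), D (24 June 2024).
C is senior to D before the subordination, so the two trade places.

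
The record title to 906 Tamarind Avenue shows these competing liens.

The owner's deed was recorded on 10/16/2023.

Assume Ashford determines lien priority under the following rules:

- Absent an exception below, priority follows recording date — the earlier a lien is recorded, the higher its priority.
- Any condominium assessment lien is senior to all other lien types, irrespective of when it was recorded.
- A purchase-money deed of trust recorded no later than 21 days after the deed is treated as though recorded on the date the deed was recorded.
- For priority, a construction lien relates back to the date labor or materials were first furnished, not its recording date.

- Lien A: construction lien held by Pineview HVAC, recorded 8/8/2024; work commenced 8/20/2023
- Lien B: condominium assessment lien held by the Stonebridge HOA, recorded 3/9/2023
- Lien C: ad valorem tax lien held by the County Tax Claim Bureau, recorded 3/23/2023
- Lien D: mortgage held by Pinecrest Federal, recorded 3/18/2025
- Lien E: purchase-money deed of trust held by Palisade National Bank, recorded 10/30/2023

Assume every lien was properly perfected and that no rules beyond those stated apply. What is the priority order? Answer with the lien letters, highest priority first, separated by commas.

Adjusting effective dates: A's effective date is 8/20/2023, when work began; E was recorded within the 21-day window, so its effective date is the deed date 10/16/2023.
B, as a condominium assessment lien, has superpriority and ranks first.
Remaining liens by effective date: C (3/23/2023), A (8/20/2023), E (10/16/2023), D (3/18/2025).

B, C, A, E, D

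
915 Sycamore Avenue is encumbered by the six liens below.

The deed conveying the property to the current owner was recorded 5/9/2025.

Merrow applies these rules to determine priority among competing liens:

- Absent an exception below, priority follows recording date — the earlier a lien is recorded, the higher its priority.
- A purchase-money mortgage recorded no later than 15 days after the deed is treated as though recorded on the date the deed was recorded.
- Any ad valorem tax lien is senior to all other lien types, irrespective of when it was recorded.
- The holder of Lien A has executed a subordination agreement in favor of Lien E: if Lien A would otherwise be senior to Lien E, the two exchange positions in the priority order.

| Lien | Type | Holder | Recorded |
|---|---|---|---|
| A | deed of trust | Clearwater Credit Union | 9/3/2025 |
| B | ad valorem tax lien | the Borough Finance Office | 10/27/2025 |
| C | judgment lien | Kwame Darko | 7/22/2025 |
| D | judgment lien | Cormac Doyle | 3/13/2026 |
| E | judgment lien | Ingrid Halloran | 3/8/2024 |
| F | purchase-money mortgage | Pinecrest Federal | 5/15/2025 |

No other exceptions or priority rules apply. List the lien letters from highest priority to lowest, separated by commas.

First, effective dates: F was recorded within the 15-day window, so its effective date is the deed date 5/9/2025.
B is an ad valorem tax lien and takes priority over every other lien.
Remaining liens by effective date: E (3/8/2024), F (5/9/2025), C (7/22/2025), A (9/3/2025), D (3/13/2026).
Since A is not senior to E, the subordination leaves the order unchanged.

B, E, F, C, A, D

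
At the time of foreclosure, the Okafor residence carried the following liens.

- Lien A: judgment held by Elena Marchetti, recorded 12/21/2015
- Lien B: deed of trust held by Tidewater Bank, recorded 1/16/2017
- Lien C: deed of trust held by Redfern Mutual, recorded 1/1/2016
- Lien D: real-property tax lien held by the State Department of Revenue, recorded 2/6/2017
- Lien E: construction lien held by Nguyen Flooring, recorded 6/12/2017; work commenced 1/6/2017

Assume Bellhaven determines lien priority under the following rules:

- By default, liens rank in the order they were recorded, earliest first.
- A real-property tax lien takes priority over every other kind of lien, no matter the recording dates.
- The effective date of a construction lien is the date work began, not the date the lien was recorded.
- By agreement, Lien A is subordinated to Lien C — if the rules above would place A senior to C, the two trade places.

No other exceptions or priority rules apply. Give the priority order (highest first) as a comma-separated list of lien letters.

First, effective dates: E is treated as recorded 1/6/2017, the work-commencement date.
As a real-property tax lien, D is senior to every other lien.
Ordering the rest by effective date: A (12/21/2015), C (1/1/2016), E (1/6/2017), B (1/16/2017).
The subordination applies — A was senior to C — so A and C swap.

D, C, A, E, B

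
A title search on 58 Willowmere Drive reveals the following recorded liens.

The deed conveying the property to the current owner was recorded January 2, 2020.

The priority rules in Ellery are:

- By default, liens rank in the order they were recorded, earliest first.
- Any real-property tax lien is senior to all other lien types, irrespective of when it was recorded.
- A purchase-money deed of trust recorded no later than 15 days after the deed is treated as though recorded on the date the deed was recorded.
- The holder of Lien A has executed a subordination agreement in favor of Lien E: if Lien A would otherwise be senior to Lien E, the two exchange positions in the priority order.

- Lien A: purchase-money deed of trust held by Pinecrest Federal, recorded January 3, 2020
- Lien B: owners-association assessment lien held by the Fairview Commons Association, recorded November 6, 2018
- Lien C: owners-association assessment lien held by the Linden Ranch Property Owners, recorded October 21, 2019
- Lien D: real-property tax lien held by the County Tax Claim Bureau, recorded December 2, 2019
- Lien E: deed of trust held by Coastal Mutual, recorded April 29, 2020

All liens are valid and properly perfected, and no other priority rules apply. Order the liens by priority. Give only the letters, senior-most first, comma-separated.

D, B, C, E, A

Adjusting effective dates: A's effective date is the deed date, January 2, 2020.
D is a real-property tax lien, so it outranks all other liens regardless of date.
Remaining liens by effective date: B (November 6, 2018), C (October 21, 2019), A (January 2, 2020), E (April 29, 2020).
A would otherwise be senior to E, so under the subordination agreement A and E exchange positions.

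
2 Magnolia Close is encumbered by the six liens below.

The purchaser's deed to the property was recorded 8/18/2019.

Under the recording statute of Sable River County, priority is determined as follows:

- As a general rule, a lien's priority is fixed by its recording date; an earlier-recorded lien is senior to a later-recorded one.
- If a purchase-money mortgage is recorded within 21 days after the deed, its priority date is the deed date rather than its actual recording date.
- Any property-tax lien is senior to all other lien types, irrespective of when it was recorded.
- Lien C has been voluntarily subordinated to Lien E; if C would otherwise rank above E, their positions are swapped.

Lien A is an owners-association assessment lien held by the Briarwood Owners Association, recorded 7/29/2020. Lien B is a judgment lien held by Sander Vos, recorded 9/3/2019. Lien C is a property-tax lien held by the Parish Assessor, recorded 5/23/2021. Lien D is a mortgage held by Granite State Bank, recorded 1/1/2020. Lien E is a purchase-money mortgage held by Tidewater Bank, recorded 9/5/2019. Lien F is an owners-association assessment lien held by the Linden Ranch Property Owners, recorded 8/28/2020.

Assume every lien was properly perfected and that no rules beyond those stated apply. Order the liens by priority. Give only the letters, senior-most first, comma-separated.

E, C, B, D, A, F

Effective dates: E relates back to the deed date 8/18/2019.
As a property-tax lien, C is senior to every other lien.
Ordering the rest by effective date: E (8/18/2019), B (9/3/2019), D (1/1/2020), A (7/29/2020), F (8/28/2020).
Because C would otherwise rank above E, the subordination swaps them.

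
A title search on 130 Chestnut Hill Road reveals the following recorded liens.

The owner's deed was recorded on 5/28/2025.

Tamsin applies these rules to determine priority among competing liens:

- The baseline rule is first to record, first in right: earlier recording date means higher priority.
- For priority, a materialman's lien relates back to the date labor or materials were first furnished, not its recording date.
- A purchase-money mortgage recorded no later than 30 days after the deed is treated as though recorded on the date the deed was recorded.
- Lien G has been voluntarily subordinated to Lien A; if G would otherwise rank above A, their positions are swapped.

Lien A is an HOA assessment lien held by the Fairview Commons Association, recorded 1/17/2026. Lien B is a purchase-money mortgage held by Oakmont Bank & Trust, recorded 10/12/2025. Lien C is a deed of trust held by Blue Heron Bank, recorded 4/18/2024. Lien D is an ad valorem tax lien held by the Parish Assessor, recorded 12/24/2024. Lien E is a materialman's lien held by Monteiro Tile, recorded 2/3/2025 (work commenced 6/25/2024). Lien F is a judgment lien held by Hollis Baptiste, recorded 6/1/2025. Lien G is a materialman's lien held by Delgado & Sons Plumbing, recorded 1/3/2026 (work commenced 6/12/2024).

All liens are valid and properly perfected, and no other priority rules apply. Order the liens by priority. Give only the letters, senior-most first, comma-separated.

C, A, E, D, F, B, G

First, effective dates: B was recorded 137 days after the deed — beyond 30 days — so no relation-back applies; E's effective date is 6/25/2024, when work began; G is treated as recorded 6/12/2024, the work-commencement date.
Ordering by effective date: C (4/18/2024), G (6/12/2024), E (6/25/2024), D (12/24/2024), F (6/1/2025), B (10/12/2025), A (1/17/2026).
G is senior to A before the subordination, so the two trade places.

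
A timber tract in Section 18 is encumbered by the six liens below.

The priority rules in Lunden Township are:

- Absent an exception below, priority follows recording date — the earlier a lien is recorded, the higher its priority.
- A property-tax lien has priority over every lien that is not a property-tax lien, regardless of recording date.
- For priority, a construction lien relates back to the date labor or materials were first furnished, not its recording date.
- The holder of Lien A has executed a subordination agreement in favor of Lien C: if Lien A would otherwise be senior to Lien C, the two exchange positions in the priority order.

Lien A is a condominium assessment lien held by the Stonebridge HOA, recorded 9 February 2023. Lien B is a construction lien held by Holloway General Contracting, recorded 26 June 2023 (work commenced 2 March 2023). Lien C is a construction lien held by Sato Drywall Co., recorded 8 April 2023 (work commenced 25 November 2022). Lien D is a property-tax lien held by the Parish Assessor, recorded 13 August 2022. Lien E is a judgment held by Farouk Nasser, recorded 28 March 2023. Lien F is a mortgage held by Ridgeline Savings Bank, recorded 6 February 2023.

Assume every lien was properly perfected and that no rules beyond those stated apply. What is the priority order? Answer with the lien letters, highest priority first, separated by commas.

Adjusting effective dates: B is treated as recorded 2 March 2023, the work-commencement date; C relates back to 25 November 2022 (work commenced).
D is a property-tax lien, so it outranks all other liens regardless of date.
Among the remaining liens, by effective date: C (25 November 2022), F (6 February 2023), A (9 February 2023), B (2 March 2023), E (28 March 2023).
A already ranks below C; the subordination has no effect.

D, C, F, A, B, E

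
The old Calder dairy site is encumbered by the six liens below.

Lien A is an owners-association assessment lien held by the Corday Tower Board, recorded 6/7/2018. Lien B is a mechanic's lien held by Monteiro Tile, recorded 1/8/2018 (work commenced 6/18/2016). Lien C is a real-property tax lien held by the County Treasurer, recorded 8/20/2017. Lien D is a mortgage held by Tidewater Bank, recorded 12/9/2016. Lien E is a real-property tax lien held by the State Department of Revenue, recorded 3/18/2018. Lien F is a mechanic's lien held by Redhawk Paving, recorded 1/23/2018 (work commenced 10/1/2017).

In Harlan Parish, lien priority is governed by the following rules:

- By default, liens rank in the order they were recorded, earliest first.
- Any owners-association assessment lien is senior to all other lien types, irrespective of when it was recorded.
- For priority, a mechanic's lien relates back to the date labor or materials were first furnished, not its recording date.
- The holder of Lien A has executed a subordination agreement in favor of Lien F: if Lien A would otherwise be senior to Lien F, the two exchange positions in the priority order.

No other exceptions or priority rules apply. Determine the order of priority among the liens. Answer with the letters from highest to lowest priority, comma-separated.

F, B, D, C, A, E

Effective dates after the stated exceptions: B relates back to 6/18/2016 (work commenced); F's effective date is 10/1/2017, when work began.
A is an owners-association assessment lien, so it outranks all other liens regardless of date.
Remaining liens by effective date: B (6/18/2016), D (12/9/2016), C (8/20/2017), F (10/1/2017), E (3/18/2018).
The subordination applies — A was senior to F — so A and F swap.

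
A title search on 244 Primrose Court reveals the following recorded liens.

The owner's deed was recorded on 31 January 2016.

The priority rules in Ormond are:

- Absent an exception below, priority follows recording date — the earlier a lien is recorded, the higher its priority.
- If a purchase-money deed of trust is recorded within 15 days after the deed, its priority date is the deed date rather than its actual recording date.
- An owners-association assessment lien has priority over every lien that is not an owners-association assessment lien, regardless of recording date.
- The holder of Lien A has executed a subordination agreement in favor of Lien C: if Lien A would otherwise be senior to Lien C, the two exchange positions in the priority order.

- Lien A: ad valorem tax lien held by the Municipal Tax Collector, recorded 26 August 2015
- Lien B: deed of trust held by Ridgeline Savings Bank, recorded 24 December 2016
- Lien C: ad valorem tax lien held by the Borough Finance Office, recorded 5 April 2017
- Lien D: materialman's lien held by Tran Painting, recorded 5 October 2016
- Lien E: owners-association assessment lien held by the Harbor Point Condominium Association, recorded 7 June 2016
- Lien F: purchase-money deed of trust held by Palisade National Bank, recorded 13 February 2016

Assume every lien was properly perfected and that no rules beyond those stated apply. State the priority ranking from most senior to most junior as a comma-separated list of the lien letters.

E, C, F, D, B, A

Effective dates after the stated exceptions: F's effective date is the deed date, 31 January 2016.
E is an owners-association assessment lien, so it outranks all other liens regardless of date.
The other liens, earliest effective date first: A (26 August 2015), F (31 January 2016), D (5 October 2016), B (24 December 2016), C (5 April 2017).
The subordination applies — A was senior to C — so A and C swap.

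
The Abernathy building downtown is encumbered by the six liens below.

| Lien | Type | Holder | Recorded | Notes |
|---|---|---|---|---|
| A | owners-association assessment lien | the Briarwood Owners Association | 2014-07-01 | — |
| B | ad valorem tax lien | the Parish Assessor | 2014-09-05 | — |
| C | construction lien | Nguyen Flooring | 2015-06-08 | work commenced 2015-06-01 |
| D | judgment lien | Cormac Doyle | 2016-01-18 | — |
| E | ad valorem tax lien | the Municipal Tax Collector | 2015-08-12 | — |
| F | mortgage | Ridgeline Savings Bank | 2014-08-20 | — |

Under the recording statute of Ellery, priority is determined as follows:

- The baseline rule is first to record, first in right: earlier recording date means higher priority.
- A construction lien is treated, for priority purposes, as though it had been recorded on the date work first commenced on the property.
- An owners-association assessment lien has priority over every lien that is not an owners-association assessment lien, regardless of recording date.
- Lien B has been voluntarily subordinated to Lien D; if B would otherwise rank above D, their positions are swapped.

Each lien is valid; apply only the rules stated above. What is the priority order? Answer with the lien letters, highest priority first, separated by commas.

A, F, D, C, E, B

Effective dates after the stated exceptions: C is treated as recorded 2015-06-01, the work-commencement date.
A, as an owners-association assessment lien, has superpriority and ranks first.
Ordering the rest by effective date: F (2014-08-20), B (2014-09-05), C (2015-06-01), E (2015-08-12), D (2016-01-18).
B is senior to D before the subordination, so the two trade places.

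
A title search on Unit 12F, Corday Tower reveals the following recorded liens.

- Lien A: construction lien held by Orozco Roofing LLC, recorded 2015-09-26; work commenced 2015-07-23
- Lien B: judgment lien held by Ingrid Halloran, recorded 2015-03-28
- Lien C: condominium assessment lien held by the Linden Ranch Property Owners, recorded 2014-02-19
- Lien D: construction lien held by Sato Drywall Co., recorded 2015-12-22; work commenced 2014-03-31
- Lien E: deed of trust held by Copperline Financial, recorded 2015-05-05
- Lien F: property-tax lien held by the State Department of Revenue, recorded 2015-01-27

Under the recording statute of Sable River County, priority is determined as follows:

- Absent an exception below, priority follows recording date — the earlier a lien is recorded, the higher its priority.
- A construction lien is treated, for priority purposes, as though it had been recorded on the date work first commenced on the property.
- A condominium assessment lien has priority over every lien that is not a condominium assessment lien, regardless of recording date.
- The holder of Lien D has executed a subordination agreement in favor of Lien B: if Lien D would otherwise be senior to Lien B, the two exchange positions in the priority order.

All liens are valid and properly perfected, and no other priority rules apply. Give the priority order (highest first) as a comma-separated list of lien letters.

C, B, F, D, E, A

Adjusting effective dates: A is treated as recorded 2015-07-23, the work-commencement date; D relates back to 2014-03-31 (work commenced).
C, as a condominium assessment lien, has superpriority and ranks first.
The other liens, earliest effective date first: D (2014-03-31), F (2015-01-27), B (2015-03-28), E (2015-05-05), A (2015-07-23).
Because D would otherwise rank above B, the subordination swaps them.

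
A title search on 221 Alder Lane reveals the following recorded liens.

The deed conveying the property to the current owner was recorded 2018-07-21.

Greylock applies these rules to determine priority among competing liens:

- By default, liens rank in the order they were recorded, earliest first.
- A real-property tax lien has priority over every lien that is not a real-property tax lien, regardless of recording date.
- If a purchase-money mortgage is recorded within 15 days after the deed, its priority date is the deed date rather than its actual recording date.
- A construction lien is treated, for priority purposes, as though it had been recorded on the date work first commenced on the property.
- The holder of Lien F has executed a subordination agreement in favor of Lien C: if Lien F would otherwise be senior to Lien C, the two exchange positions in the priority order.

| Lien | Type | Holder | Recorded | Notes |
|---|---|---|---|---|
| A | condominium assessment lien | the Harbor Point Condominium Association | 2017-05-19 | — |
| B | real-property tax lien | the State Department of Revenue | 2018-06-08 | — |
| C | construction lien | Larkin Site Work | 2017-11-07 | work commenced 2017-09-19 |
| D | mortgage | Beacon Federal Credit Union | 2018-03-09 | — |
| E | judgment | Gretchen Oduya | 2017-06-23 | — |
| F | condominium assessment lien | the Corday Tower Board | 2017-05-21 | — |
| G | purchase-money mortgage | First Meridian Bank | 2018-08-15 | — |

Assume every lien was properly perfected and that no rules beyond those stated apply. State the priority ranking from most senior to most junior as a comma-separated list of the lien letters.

B, A, C, E, F, D, G

Effective dates: C's effective date is 2017-09-19, when work began; G was recorded 25 days after the deed, outside the 15-day window, so it keeps its recording date.
B is a real-property tax lien and takes priority over every other lien.
The other liens, earliest effective date first: A (2017-05-19), F (2017-05-21), E (2017-06-23), C (2017-09-19), D (2018-03-09), G (2018-08-15).
F is senior to C before the subordination, so the two trade places.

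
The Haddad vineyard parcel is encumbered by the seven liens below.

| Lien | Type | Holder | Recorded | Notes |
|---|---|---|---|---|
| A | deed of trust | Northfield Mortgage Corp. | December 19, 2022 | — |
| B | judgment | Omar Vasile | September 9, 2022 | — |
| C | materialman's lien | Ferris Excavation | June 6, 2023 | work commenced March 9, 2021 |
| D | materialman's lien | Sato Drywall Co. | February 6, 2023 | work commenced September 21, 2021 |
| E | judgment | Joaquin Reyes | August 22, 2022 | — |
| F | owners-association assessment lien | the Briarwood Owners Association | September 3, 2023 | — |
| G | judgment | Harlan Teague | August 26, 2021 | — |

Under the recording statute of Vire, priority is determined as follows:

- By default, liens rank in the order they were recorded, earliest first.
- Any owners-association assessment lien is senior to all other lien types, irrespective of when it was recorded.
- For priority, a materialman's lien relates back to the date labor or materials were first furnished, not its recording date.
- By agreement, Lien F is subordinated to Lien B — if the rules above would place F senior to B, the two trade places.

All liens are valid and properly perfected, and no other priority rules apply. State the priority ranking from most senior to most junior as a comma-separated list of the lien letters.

B, C, G, D, E, F, A

First, effective dates: C relates back to March 9, 2021 (work commenced); D is treated as recorded September 21, 2021, the work-commencement date.
F is an owners-association assessment lien and takes priority over every other lien.
Among the remaining liens, by effective date: C (March 9, 2021), G (August 26, 2021), D (September 21, 2021), E (August 22, 2022), B (September 9, 2022), A (December 19, 2022).
Because F would otherwise rank above B, the subordination swaps them.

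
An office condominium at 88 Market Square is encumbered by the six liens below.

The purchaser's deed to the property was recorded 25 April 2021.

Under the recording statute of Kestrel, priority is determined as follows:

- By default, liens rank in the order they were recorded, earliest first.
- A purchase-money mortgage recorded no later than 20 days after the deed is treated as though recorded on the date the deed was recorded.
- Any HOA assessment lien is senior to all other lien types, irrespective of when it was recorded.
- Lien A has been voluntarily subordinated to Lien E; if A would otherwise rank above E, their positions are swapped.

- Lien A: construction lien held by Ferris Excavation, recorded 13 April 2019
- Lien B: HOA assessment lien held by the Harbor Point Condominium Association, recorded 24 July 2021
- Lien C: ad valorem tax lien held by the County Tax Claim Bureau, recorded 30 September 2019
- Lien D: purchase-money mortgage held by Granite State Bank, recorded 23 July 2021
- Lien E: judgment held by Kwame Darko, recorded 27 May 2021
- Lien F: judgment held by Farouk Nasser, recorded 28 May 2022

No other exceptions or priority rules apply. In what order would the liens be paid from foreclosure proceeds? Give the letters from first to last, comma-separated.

B, E, C, A, D, F

First, effective dates: D was recorded 89 days after the deed, outside the 20-day window, so it keeps its recording date.
B, as an HOA assessment lien, has superpriority and ranks first.
Remaining liens by effective date: A (13 April 2019), C (30 September 2019), E (27 May 2021), D (23 July 2021), F (28 May 2022).
A would otherwise be senior to E, so under the subordination agreement A and E exchange positions.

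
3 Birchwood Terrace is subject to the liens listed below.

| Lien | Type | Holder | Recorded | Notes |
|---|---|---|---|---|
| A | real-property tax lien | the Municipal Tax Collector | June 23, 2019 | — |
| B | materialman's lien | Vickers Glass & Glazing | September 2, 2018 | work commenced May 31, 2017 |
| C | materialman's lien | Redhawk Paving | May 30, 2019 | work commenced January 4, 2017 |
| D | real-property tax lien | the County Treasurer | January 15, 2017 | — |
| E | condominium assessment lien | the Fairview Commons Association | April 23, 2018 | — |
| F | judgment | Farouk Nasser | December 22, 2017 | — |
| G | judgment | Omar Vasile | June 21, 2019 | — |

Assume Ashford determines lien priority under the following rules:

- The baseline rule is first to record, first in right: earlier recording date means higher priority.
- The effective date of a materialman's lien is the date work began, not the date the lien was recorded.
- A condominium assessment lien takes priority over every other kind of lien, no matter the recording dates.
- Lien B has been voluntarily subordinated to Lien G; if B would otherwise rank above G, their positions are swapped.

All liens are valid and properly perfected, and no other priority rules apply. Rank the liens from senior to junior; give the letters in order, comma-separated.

E, C, D, G, F, B, A

Effective dates after the stated exceptions: B's effective date is May 31, 2017, when work began; C relates back to January 4, 2017 (work commenced).
As a condominium assessment lien, E is senior to every other lien.
Ordering the rest by effective date: C (January 4, 2017), D (January 15, 2017), B (May 31, 2017), F (December 22, 2017), G (June 21, 2019), A (June 23, 2019).
Because B would otherwise rank above G, the subordination swaps them.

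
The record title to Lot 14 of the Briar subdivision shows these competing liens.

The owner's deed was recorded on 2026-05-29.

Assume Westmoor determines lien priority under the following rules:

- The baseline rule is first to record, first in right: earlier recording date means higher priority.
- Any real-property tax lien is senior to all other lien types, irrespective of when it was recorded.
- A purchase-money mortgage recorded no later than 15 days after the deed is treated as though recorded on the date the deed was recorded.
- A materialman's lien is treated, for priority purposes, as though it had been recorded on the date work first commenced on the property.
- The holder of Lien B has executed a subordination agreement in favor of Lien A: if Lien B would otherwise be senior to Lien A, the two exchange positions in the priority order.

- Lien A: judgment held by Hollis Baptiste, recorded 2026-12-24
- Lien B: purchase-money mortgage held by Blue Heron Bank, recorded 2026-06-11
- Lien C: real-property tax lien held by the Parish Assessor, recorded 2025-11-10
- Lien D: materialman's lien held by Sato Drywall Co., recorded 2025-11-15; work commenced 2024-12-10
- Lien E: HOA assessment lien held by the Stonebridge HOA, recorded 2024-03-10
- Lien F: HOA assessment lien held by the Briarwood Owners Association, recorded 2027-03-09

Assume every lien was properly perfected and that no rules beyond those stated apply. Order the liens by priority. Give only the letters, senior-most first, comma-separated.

Adjusting effective dates: B relates back to the deed date 2026-05-29; D is treated as recorded 2024-12-10, the work-commencement date.
As a real-property tax lien, C is senior to every other lien.
Among the remaining liens, by effective date: E (2024-03-10), D (2024-12-10), B (2026-05-29), A (2026-12-24), F (2027-03-09).
B would otherwise be senior to A, so under the subordination agreement B and A exchange positions.

C, E, D, A, B, F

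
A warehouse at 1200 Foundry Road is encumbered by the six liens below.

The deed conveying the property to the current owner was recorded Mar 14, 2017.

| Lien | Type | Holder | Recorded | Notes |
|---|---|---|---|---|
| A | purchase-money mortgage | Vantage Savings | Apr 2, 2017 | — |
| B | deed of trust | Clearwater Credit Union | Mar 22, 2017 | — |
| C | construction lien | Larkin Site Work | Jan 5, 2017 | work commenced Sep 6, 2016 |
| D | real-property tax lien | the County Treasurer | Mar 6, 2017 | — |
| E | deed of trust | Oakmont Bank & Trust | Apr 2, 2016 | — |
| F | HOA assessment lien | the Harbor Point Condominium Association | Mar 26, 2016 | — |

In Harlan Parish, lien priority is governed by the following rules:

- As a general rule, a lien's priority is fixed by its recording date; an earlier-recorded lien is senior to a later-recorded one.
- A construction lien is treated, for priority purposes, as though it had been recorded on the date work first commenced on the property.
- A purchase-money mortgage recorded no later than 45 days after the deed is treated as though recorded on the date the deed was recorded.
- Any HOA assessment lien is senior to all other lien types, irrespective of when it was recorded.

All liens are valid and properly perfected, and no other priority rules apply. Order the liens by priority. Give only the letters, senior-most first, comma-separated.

Adjusting effective dates: A's effective date is the deed date, Mar 14, 2017; C relates back to Sep 6, 2016 (work commenced).
F is an HOA assessment lien, so it outranks all other liens regardless of date.
The other liens, earliest effective date first: E (Apr 2, 2016), C (Sep 6, 2016), D (Mar 6, 2017), A (Mar 14, 2017), B (Mar 22, 2017).

F, E, C, D, A, B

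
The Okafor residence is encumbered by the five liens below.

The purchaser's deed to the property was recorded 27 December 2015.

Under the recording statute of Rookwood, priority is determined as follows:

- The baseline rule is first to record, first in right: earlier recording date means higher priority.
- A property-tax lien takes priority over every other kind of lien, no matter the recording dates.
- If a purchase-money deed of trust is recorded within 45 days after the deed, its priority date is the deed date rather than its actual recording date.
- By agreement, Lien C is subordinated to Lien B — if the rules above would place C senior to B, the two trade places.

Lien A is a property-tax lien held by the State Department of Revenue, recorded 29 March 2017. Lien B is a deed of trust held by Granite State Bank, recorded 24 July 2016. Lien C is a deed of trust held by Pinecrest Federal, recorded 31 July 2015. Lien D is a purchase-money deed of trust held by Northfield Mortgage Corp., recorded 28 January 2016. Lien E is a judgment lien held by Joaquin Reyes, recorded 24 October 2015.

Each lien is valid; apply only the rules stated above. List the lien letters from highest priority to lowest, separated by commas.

A, B, E, D, C

Effective dates after the stated exceptions: D relates back to the deed date 27 December 2015.
A is a property-tax lien, so it outranks all other liens regardless of date.
Among the remaining liens, by effective date: C (31 July 2015), E (24 October 2015), D (27 December 2015), B (24 July 2016).
C would otherwise be senior to B, so under the subordination agreement C and B exchange positions.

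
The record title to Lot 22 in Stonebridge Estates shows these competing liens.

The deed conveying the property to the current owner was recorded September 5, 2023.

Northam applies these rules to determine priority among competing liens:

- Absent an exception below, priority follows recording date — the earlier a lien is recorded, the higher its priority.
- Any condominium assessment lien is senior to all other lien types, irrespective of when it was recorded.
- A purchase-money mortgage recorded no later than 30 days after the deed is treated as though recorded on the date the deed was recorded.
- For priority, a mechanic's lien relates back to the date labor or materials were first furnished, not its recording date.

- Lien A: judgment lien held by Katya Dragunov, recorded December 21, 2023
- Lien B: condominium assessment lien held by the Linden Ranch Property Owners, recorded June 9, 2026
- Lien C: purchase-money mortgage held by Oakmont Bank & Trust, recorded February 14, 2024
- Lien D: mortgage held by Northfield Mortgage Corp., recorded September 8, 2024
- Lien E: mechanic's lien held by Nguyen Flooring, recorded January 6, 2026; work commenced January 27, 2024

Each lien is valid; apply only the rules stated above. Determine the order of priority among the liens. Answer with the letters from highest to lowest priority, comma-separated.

Adjusting effective dates: C missed the 30-day window (162 days after the deed), so its recording date stands; E's effective date is January 27, 2024, when work began.
B is a condominium assessment lien and takes priority over every other lien.
Among the remaining liens, by effective date: A (December 21, 2023), E (January 27, 2024), C (February 14, 2024), D (September 8, 2024).

B, A, E, C, D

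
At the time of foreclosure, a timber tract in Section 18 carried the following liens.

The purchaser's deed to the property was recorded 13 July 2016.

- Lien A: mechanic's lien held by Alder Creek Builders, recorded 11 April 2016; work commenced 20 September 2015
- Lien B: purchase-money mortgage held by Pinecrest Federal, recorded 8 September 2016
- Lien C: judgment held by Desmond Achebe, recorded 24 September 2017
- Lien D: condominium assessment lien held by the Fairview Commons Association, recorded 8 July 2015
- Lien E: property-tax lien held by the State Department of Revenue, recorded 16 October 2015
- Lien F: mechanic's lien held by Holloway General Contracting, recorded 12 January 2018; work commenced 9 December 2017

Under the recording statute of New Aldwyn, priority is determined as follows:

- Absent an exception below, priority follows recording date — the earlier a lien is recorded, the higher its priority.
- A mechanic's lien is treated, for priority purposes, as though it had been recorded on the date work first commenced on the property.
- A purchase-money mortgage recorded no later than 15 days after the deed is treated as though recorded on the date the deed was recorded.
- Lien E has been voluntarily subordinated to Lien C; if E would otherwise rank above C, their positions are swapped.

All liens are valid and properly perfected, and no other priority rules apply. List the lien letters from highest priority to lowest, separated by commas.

D, A, C, B, E, F

Adjusting effective dates: A relates back to 20 September 2015 (work commenced); B missed the 15-day window (57 days after the deed), so its recording date stands; F is treated as recorded 9 December 2017, the work-commencement date.
Sorted by effective date: D (8 July 2015), A (20 September 2015), E (16 October 2015), B (8 September 2016), C (24 September 2017), F (9 December 2017).
Because E would otherwise rank above C, the subordination swaps them.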